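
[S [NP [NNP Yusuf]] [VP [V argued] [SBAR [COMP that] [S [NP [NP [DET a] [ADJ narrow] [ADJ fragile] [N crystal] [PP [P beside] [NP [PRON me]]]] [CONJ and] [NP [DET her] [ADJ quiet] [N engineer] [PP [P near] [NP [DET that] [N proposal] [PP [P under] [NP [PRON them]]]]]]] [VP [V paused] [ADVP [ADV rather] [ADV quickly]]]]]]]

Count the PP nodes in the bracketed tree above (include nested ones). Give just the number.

3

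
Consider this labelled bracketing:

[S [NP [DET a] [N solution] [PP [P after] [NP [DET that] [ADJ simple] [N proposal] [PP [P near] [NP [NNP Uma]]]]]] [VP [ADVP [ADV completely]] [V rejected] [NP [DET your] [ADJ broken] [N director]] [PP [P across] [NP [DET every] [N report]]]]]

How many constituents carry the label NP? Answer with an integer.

Scanning left to right, an opening `[NP` appears at word positions 1, 4, 8, 11, 15 — 5 in total.

5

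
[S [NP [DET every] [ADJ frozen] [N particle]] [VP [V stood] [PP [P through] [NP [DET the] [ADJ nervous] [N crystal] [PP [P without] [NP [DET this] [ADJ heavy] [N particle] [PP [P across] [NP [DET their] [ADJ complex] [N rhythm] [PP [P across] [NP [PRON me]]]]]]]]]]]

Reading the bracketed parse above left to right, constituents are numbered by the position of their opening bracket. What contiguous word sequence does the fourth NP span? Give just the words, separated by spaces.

their complex rhythm across me

The NP opening brackets appear, in order, over: "every frozen particle"; "the nervous crystal without this heavy particle across their complex rhythm across me"; "this heavy particle across their complex rhythm across me"; "their complex rhythm across me"; "me". The fourth one spans "their complex rhythm across me".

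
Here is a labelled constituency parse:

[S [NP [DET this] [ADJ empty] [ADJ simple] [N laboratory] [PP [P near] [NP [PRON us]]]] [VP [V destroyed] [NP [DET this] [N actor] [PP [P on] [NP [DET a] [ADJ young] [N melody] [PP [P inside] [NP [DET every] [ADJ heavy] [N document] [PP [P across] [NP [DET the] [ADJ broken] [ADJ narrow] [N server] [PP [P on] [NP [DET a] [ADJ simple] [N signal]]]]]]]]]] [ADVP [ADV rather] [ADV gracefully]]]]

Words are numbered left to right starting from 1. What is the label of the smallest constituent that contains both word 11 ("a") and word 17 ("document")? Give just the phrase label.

Word 11 lies under S → VP → NP → PP → NP → DET; word 17 lies under S → VP → NP → PP → NP → PP → NP → N. The lowest shared node is the NP.

NP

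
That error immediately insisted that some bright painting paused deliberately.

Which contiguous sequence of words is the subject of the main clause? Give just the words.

"that error" is the NP that combines with the VP headed by "insisted" to form the main clause — the subject.

that error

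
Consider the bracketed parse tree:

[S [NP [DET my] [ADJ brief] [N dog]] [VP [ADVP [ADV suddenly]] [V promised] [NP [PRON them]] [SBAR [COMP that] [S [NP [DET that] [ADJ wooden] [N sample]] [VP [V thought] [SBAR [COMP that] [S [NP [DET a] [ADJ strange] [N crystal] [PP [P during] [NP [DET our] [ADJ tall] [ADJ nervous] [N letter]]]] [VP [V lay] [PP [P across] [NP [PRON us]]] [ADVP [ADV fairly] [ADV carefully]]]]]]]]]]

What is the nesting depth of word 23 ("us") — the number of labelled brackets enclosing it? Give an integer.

Path from the root down to the word: S → VP → SBAR → S → VP → SBAR → S → VP → PP → NP → PRON. That is 11 enclosing brackets.

11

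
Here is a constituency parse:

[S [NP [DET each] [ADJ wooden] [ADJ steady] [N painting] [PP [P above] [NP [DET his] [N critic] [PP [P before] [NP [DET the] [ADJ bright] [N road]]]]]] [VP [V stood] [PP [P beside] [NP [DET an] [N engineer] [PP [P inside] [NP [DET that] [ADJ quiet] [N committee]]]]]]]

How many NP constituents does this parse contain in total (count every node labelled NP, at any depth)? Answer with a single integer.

5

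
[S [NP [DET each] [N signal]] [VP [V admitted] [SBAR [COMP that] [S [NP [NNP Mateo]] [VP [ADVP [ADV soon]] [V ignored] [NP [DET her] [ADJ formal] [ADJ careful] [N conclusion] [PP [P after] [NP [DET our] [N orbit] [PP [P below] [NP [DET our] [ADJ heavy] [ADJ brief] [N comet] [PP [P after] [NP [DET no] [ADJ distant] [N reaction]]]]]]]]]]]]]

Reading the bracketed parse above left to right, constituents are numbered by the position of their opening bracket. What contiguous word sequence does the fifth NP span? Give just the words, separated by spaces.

our heavy brief comet after no distant reaction

The NP opening brackets appear, in order, over: "each signal"; "Mateo"; "her formal careful conclusion after our orbit below our heavy brief comet after no distant reaction"; "our orbit below our heavy brief comet after no distant reaction"; "our heavy brief comet after no distant reaction"; "no distant reaction". The fifth one spans "our heavy brief comet after no distant reaction".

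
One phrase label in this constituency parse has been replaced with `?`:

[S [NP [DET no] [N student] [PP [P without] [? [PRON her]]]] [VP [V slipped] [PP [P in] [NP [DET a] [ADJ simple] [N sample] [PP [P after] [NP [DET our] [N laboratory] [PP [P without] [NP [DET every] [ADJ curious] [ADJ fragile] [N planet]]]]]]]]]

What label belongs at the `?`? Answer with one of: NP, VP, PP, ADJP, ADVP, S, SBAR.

NP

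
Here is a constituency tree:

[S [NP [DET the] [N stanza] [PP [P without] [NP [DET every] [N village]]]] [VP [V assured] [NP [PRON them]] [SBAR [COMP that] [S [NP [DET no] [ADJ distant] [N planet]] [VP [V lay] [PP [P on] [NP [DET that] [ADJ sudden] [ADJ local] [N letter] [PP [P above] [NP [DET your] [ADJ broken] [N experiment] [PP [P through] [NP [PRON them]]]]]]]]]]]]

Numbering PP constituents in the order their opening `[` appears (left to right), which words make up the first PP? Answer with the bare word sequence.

Opening `[PP` markers occur at word positions 3, 13, 18, 22; the first of these opens the constituent [PP without every village].

without every village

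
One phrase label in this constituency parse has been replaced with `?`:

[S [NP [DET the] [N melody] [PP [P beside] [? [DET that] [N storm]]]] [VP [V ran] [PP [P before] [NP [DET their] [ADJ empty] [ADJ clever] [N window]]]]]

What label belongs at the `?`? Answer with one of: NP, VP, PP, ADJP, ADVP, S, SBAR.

NP

The `?` node immediately contains: DET 'that', N 'storm'. That is the internal structure of a noun phrase, so the label is NP.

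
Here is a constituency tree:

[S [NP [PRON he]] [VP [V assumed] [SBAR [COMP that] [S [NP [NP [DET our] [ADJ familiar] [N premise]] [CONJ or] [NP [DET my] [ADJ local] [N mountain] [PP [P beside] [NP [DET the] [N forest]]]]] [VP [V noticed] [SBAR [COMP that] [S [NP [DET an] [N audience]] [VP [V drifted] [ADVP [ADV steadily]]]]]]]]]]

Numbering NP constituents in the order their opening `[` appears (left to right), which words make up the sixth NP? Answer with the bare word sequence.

In left-to-right order the NP constituents are "he"; "our familiar premise or my local mountain beside the forest"; "our familiar premise"; "my local mountain beside the forest"; "the forest"; "an audience". Number 6 is "an audience".

an audience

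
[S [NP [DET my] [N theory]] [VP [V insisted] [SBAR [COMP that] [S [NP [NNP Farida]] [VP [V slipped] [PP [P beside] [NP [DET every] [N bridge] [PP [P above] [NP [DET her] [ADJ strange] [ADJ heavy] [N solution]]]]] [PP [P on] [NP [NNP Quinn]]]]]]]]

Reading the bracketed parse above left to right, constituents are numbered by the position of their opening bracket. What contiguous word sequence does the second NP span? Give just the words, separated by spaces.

Farida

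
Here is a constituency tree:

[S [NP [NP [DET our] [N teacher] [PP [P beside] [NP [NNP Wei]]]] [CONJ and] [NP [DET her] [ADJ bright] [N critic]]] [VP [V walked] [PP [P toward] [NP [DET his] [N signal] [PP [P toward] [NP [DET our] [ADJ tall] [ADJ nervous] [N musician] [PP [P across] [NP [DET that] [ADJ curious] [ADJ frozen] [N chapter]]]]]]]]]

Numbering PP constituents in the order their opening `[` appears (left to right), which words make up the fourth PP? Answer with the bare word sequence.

across that curious frozen chapter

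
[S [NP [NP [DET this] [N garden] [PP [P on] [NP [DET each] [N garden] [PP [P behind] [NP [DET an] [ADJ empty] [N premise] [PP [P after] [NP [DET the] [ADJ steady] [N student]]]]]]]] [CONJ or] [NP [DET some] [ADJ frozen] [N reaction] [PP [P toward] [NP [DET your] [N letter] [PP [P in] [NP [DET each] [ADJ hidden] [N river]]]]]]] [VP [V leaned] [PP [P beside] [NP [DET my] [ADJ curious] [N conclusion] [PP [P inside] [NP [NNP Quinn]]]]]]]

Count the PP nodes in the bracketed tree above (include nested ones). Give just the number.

7

Scanning left to right, an opening `[PP` appears at word positions 3, 6, 10, 18, 21, 26, 30 — 7 in total.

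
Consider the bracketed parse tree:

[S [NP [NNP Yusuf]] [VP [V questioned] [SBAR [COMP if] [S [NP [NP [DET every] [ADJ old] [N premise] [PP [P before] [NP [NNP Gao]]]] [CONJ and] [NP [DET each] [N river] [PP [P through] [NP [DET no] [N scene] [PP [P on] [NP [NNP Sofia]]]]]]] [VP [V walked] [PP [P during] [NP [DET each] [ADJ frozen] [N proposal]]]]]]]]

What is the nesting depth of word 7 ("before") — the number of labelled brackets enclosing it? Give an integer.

Path from the root down to the word: S → VP → SBAR → S → NP → NP → PP → P. That is 8 enclosing brackets.

8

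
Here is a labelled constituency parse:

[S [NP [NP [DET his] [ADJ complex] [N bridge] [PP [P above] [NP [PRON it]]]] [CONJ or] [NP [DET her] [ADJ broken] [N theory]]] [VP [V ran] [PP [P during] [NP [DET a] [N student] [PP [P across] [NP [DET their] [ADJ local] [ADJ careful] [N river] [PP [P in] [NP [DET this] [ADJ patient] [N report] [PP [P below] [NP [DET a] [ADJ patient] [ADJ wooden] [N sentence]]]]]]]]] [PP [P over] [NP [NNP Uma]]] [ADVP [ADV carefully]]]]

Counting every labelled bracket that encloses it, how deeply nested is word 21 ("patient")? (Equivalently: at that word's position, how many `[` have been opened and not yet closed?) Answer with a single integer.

9

The word sits inside ADJ, which is inside NP, inside PP, inside NP, inside PP, inside NP, inside PP, inside VP, inside S — 9 brackets in all.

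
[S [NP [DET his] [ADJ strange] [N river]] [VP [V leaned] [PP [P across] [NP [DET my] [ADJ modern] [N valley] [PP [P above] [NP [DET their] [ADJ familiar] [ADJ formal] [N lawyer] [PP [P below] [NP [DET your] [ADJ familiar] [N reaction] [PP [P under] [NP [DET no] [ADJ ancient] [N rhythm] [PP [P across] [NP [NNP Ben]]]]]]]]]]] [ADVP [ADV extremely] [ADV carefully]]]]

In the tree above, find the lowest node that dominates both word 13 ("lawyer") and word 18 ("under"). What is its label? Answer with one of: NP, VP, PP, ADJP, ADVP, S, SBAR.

NP

Both words fall inside [NP their familiar formal lawyer below your familiar reaction under no ancient rhythm across Ben] (words 10–23), and no smaller constituent contains them both. Label: NP.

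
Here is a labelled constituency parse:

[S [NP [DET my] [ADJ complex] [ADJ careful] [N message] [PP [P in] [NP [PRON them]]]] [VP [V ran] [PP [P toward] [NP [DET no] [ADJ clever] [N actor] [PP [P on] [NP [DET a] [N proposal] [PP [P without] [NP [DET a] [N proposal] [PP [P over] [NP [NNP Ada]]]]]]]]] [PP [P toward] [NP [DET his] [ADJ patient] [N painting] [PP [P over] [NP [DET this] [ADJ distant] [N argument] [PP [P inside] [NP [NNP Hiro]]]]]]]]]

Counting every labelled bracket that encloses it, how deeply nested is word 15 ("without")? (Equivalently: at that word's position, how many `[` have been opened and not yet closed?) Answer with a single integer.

8

Path from the root down to the word: S → VP → PP → NP → PP → NP → PP → P. That is 8 enclosing brackets.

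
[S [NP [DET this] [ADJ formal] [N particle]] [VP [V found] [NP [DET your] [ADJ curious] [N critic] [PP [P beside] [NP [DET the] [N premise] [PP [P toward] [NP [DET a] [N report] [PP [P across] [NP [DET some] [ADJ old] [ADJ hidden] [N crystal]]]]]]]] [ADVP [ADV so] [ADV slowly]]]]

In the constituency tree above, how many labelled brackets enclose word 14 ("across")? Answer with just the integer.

9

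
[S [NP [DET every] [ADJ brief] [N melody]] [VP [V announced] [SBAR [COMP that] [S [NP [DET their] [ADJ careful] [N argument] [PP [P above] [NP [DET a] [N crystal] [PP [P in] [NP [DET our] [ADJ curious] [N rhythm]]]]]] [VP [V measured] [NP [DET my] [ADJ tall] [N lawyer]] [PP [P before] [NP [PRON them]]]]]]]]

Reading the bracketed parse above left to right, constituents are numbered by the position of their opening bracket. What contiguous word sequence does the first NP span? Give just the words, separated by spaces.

every brief melody

The NP opening brackets appear, in order, over: "every brief melody"; "their careful argument above a crystal in our curious rhythm"; "a crystal in our curious rhythm"; "our curious rhythm"; "my tall lawyer"; "them". The first one spans "every brief melody".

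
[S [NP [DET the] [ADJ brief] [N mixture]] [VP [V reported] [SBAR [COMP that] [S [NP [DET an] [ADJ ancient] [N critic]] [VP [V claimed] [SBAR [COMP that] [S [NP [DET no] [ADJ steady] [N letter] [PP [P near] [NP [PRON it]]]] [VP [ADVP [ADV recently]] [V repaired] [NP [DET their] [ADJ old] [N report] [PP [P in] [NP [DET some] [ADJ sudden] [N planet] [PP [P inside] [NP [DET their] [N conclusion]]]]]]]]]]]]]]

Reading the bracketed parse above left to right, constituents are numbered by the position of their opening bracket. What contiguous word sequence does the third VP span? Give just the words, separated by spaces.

recently repaired their old report in some sudden planet inside their conclusion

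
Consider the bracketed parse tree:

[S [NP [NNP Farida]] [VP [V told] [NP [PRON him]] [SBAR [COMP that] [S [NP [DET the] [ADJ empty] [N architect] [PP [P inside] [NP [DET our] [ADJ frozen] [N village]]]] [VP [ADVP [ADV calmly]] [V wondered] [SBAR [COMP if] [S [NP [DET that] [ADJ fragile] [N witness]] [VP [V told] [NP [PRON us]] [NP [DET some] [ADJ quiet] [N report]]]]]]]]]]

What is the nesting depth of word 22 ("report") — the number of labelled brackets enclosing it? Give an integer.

Path from the root down to the word: S → VP → SBAR → S → VP → SBAR → S → VP → NP → N. That is 10 enclosing brackets.

10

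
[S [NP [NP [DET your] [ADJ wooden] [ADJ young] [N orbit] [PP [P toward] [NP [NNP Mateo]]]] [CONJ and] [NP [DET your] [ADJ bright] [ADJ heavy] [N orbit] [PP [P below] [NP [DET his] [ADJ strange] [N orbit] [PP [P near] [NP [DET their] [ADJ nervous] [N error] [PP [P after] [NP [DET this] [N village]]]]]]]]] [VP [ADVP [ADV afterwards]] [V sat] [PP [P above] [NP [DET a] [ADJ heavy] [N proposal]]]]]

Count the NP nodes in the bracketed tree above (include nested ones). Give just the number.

8

Scanning left to right, an opening `[NP` appears at word positions 1, 1, 6, 8, 13, 17, 21, 26 — 8 in total.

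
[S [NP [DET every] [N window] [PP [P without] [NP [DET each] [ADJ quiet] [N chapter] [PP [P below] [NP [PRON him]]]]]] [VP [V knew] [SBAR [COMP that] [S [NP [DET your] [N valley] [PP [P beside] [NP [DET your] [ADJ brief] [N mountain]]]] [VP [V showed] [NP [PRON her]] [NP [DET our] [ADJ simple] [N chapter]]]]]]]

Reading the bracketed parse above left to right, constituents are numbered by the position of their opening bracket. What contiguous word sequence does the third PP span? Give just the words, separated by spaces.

In left-to-right order the PP constituents are "without each quiet chapter below him"; "below him"; "beside your brief mountain". Number 3 is "beside your brief mountain".

beside your brief mountain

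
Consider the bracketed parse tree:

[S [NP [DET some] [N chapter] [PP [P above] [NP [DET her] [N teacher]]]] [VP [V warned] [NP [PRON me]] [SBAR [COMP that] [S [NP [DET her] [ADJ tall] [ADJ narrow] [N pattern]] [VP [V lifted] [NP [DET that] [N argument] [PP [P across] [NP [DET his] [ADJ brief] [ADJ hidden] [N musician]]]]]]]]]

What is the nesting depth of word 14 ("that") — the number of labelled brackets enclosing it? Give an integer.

Path from the root down to the word: S → VP → SBAR → S → VP → NP → DET. That is 7 enclosing brackets.

7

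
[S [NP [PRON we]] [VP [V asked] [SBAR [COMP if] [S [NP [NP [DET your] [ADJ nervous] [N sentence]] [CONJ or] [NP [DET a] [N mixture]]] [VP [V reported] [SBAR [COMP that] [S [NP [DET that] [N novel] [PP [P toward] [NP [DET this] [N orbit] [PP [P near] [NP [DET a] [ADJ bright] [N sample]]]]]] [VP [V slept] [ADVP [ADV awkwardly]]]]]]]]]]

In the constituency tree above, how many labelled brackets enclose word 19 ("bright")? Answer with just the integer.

13

Counting open brackets not yet closed at "bright": [S [VP [SBAR [S [VP [SBAR [S [NP [PP [NP [PP [NP [ADJ = 13.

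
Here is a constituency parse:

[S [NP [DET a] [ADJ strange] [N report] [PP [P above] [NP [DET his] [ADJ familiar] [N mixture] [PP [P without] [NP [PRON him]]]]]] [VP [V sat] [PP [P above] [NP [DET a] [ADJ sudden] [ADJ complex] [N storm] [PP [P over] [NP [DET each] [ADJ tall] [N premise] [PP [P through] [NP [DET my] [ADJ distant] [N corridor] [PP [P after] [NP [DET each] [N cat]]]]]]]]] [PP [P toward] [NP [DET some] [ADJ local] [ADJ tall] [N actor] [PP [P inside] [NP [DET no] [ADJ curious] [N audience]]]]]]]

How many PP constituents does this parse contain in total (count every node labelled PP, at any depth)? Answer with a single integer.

8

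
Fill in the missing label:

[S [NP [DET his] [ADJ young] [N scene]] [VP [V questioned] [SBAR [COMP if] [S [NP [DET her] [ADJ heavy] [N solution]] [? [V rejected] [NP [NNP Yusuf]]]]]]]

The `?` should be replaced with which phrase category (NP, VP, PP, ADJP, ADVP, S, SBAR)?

VP

The `?` node immediately contains: V 'rejected', NP. That is the internal structure of a verb phrase, so the label is VP.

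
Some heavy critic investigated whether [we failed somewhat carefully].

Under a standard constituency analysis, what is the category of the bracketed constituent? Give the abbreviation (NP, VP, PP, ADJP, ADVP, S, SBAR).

The span is built around the head "failed" — a clause (S).

S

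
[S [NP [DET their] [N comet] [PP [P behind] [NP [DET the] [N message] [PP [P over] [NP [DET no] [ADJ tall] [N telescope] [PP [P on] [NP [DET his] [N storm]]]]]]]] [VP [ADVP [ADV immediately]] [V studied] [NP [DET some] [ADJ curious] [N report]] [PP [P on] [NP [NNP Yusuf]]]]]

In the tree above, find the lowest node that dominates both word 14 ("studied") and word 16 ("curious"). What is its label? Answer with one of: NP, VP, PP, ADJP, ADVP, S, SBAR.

VP

Both words fall inside [VP immediately studied some curious report on Yusuf] (words 13–19), and no smaller constituent contains them both. Label: VP.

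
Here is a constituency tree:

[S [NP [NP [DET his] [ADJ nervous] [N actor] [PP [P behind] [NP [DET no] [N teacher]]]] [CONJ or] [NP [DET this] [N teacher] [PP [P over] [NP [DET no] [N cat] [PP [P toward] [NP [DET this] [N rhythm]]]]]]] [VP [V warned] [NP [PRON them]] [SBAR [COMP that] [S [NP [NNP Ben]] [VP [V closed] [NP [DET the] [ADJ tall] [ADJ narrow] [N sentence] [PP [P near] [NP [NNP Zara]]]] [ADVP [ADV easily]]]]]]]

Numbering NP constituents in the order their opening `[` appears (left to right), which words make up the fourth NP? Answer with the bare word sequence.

The NP opening brackets appear, in order, over: "his nervous actor behind no teacher or this teacher over no cat toward this rhythm"; "his nervous actor behind no teacher"; "no teacher"; "this teacher over no cat toward this rhythm"; "no cat toward this rhythm"; "this rhythm"; "them"; "Ben"; "the tall narrow sentence near Zara"; "Zara". The fourth one spans "this teacher over no cat toward this rhythm".

this teacher over no cat toward this rhythm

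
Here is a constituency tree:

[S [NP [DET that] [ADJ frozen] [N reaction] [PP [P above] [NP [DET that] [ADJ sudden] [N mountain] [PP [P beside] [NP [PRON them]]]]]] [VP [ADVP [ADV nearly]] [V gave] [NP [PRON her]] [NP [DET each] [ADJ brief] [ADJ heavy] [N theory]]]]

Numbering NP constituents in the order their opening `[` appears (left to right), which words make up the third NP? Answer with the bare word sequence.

them

In left-to-right order the NP constituents are "that frozen reaction above that sudden mountain beside them"; "that sudden mountain beside them"; "them"; "her"; "each brief heavy theory". Number 3 is "them".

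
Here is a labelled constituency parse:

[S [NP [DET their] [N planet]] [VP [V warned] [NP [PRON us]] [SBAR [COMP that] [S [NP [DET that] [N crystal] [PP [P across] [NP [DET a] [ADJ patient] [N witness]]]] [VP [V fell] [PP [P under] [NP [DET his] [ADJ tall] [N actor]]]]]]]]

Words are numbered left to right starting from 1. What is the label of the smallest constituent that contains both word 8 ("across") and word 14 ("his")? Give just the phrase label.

S

Both words fall inside [S that crystal across a patient witness fell under his tall actor] (words 6–16), and no smaller constituent contains them both. Label: S.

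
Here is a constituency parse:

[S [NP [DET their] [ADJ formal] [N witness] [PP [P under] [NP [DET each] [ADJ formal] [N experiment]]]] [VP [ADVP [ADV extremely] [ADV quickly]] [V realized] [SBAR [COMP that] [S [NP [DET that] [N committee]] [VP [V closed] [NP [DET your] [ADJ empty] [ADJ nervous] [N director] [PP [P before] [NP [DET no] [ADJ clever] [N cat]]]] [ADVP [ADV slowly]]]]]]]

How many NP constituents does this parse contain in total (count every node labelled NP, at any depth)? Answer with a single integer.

5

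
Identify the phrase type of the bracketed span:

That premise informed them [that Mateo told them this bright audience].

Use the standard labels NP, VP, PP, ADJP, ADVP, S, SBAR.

"that" is the head of the bracketed span, so the span is a subordinate clause: SBAR.

SBAR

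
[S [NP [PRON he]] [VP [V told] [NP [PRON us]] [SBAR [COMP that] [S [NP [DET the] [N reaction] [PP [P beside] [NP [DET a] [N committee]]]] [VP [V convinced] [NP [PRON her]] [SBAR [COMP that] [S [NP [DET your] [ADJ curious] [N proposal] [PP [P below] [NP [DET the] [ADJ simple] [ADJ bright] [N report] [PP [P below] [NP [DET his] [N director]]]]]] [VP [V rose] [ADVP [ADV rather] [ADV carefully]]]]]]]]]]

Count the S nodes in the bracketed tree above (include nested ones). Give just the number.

3

Scanning left to right, an opening `[S` appears at word positions 1, 5, 13 — 3 in total.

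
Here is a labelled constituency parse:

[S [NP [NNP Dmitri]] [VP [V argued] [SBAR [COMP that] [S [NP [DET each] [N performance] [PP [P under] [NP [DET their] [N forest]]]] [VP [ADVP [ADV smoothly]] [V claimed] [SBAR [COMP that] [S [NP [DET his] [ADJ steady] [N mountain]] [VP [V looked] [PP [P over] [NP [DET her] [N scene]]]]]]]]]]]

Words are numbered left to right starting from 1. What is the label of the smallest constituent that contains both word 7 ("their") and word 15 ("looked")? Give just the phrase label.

Both words fall inside [S each performance under their forest smoothly claimed that his steady mountain looked over her scene] (words 4–18), and no smaller constituent contains them both. Label: S.

S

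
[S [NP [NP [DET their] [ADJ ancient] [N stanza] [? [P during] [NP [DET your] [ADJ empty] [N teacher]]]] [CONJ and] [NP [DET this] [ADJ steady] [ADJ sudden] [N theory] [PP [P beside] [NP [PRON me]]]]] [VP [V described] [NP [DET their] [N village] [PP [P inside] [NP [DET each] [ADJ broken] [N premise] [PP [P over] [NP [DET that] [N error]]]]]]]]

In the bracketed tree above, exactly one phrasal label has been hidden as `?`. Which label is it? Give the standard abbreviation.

The `?` node immediately contains: P 'during', NP. That is the internal structure of a prepositional phrase, so the label is PP.

PP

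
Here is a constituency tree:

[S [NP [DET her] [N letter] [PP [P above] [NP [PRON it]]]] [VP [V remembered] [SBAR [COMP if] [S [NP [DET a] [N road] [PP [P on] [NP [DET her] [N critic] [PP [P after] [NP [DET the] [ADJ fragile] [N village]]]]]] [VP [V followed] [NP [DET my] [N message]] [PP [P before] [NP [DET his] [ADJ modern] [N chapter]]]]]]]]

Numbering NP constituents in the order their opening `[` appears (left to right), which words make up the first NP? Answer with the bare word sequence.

her letter above it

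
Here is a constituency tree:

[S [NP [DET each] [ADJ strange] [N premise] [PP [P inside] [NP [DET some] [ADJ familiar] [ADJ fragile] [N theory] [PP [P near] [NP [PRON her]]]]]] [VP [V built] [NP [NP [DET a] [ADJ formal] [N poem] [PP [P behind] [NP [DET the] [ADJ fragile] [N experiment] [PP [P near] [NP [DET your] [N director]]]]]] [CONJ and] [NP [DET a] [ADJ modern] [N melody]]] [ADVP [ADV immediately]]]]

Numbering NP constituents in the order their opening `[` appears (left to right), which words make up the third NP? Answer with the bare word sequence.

The NP opening brackets appear, in order, over: "each strange premise inside some familiar fragile theory near her"; "some familiar fragile theory near her"; "her"; "a formal poem behind the fragile experiment near your director and a modern melody"; "a formal poem behind the fragile experiment near your director"; "the fragile experiment near your director"; "your director"; "a modern melody". The third one spans "her".

her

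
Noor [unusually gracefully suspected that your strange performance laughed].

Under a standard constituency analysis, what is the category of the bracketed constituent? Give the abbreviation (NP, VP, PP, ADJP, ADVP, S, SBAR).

VP

The span is built around the verb "suspected" — a verb phrase (VP).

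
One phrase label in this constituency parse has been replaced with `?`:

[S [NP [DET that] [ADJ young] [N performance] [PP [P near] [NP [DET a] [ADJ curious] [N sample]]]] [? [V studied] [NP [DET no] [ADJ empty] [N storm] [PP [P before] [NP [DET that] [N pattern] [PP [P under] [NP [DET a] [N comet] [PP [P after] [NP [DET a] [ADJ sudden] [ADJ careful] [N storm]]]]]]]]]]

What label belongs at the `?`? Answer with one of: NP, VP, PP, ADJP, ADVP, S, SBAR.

VP

The `?` node immediately contains: V 'studied', NP. That is the internal structure of a verb phrase, so the label is VP.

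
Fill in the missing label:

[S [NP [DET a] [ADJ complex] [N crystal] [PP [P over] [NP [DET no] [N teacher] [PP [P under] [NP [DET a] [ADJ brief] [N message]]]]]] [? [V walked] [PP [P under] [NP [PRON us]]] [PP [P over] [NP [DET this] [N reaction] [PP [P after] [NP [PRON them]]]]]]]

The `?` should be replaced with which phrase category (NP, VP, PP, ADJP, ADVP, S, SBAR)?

Looking at what the `?` directly dominates — V 'walked', PP, PP — this is a verb phrase (VP).

VP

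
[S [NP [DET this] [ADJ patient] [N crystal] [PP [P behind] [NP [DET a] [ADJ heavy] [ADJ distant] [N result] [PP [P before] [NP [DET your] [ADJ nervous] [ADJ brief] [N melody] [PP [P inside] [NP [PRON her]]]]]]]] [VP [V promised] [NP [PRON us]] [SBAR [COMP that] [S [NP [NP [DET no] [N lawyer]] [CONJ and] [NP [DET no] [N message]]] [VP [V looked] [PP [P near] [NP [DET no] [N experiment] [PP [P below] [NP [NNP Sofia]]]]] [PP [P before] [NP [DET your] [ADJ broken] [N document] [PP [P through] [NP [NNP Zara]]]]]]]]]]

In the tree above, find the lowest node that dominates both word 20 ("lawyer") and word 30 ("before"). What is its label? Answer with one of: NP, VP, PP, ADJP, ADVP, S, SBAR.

Word 20 lies under S → VP → SBAR → S → NP → NP → N; word 30 lies under S → VP → SBAR → S → VP → PP → P. The lowest shared node is the S.

S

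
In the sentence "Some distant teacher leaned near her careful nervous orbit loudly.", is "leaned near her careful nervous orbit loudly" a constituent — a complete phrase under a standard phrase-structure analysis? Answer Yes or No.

Yes

The sequence corresponds to a single VP node — the verb phrase "leaned near her careful nervous orbit loudly".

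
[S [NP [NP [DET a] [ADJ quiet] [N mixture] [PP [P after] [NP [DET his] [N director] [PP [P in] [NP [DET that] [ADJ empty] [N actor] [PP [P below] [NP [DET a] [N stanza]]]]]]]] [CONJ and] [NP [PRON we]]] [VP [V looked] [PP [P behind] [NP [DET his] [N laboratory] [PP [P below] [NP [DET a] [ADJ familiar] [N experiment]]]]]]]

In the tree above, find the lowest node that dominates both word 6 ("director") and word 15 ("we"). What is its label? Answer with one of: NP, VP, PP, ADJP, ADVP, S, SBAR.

NP

Word 6 lies under S → NP → NP → PP → NP → N; word 15 lies under S → NP → NP → PRON. The lowest shared node is the NP.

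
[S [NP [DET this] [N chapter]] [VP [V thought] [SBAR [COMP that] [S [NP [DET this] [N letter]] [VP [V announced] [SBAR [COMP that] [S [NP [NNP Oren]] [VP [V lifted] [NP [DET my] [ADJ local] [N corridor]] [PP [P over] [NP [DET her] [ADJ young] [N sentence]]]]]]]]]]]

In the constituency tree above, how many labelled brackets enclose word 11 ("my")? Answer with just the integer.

10

Counting open brackets not yet closed at "my": [S [VP [SBAR [S [VP [SBAR [S [VP [NP [DET = 10.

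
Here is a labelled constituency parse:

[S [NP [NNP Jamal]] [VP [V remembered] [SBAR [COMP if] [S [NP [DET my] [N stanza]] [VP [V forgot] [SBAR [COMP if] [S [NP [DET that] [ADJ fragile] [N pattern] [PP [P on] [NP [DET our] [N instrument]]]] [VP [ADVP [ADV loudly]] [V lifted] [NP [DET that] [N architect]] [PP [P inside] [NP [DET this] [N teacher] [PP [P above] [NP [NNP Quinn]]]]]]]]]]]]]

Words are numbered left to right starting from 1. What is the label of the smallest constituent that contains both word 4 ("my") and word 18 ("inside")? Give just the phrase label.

S

The smallest bracket enclosing both words is [S my stanza forgot if that fragile pattern on our instrument loudly lifted that architect inside this teacher above Quinn], so the label is S.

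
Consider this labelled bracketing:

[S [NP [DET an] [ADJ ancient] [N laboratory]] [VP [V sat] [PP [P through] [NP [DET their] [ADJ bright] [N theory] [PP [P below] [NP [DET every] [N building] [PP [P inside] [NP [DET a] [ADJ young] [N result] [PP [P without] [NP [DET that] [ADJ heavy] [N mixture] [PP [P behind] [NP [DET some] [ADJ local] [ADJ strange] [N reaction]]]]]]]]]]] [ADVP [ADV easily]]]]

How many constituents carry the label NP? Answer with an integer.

Scanning left to right, an opening `[NP` appears at word positions 1, 6, 10, 13, 17, 21 — 6 in total.

6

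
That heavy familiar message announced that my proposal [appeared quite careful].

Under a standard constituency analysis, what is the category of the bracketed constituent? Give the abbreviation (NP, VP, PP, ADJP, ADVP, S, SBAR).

"appeared" is the head of the bracketed span, so the span is a verb phrase: VP.

VP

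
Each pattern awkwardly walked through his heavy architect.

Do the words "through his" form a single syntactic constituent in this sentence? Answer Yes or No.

No

The sequence begins inside the preposition "through" and ends inside the noun phrase "his heavy architect"; it crosses a phrase boundary, so no single node in the tree spans exactly those words.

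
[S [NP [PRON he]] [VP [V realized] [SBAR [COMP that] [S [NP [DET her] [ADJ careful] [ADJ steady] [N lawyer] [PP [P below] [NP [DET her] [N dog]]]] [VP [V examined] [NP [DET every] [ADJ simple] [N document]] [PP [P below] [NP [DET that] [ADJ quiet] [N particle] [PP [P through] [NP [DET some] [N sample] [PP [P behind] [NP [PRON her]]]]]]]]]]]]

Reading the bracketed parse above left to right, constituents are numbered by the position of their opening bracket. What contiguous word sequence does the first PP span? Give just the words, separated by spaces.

Opening `[PP` markers occur at word positions 8, 15, 19, 22; the first of these opens the constituent [PP below her dog].

below her dog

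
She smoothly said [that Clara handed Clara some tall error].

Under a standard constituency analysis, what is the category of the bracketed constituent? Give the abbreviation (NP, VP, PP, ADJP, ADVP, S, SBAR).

SBAR

"that" is the head of the bracketed span, so the span is a subordinate clause: SBAR.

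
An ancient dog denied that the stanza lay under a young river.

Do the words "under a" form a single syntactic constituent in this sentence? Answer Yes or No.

No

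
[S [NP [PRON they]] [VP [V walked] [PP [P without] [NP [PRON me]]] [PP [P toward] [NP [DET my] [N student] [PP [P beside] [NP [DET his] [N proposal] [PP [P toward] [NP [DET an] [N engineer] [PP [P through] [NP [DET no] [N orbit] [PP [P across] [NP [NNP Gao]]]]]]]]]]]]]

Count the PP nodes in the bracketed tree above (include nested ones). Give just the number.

6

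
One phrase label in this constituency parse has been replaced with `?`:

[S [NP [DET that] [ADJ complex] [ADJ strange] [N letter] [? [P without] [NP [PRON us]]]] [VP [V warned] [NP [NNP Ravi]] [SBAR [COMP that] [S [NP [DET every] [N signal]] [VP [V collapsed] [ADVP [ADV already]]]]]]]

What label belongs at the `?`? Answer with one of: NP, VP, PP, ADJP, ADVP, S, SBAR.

Looking at what the `?` directly dominates — P 'without', NP — this is a prepositional phrase (PP).

PP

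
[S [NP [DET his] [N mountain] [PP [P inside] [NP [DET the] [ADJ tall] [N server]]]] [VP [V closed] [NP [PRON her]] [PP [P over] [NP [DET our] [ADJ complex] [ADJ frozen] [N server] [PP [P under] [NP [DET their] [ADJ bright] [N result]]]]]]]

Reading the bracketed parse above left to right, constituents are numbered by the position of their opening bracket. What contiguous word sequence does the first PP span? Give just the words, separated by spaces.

inside the tall server

The PP opening brackets appear, in order, over: "inside the tall server"; "over our complex frozen server under their bright result"; "under their bright result". The first one spans "inside the tall server".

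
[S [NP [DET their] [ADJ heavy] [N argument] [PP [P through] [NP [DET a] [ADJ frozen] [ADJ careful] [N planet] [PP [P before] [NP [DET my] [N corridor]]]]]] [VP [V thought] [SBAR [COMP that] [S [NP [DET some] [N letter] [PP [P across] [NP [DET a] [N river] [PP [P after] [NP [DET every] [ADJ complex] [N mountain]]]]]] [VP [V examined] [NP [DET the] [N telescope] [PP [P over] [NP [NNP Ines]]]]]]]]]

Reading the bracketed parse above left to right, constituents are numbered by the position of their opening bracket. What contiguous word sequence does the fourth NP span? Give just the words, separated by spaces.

some letter across a river after every complex mountain

The NP opening brackets appear, in order, over: "their heavy argument through a frozen careful planet before my corridor"; "a frozen careful planet before my corridor"; "my corridor"; "some letter across a river after every complex mountain"; "a river after every complex mountain"; "every complex mountain"; "the telescope over Ines"; "Ines". The fourth one spans "some letter across a river after every complex mountain".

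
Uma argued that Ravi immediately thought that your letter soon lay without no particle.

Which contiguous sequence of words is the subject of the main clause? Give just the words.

Uma

"Uma" is the NP that combines with the VP headed by "argued" to form the main clause — the subject.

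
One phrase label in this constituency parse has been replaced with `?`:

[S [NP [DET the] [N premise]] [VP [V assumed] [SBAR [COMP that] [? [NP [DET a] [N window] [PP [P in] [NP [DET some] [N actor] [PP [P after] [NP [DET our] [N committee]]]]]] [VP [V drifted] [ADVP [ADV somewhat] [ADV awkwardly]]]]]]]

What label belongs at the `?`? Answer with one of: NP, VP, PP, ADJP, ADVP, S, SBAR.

S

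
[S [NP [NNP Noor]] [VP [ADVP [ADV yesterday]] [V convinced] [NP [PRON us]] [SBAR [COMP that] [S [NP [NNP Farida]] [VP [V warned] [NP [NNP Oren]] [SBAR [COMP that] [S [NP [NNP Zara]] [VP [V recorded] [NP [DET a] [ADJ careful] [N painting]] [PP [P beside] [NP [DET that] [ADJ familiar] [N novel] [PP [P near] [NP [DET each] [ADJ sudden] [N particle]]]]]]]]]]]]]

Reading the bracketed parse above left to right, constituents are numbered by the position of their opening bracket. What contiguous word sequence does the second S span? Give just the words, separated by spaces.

Farida warned Oren that Zara recorded a careful painting beside that familiar novel near each sudden particle

Opening `[S` markers occur at word positions 1, 6, 10; the second of these opens the constituent [S Farida warned Oren that Zara recorded a careful painting beside that familiar novel near each sudden particle].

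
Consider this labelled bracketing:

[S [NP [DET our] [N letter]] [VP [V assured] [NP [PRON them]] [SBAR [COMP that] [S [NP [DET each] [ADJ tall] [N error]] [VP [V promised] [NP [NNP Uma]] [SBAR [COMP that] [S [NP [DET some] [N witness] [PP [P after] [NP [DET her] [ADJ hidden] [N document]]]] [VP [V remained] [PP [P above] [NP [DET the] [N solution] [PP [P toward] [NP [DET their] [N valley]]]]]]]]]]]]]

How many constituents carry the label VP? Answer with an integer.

3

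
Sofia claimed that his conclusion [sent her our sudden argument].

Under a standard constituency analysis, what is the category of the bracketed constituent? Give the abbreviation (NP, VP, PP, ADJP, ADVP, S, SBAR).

The span is built around the verb "sent" — a verb phrase (VP).

VP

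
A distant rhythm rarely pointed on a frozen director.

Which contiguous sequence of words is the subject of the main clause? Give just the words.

a distant rhythm

In the main clause the verb is "pointed"; the NP preceding it, "a distant rhythm", is the subject.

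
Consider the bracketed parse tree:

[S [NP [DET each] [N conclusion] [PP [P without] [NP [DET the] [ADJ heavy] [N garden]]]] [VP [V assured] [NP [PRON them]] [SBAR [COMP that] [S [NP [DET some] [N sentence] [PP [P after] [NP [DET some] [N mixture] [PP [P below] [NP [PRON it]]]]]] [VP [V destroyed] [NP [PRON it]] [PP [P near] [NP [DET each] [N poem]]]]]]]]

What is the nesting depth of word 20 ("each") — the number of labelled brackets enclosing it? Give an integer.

8

Counting open brackets not yet closed at "each": [S [VP [SBAR [S [VP [PP [NP [DET = 8.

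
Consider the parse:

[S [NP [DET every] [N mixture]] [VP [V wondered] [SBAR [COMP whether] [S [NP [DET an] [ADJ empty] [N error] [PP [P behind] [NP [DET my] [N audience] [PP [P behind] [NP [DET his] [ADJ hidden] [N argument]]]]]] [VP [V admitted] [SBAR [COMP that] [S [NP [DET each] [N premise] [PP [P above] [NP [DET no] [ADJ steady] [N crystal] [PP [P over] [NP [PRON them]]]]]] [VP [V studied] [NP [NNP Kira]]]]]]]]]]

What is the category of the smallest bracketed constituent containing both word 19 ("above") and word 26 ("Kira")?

S

Word 19 lies under S → VP → SBAR → S → VP → SBAR → S → NP → PP → P; word 26 lies under S → VP → SBAR → S → VP → SBAR → S → VP → NP → NNP. The lowest shared node is the S.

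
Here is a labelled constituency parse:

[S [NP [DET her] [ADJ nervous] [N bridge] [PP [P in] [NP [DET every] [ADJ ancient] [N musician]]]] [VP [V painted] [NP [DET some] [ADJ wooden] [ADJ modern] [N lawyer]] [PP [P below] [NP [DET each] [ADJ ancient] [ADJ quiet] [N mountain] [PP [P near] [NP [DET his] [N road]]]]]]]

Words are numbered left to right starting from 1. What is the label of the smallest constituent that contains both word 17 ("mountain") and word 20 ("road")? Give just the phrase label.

Word 17 lies under S → VP → PP → NP → N; word 20 lies under S → VP → PP → NP → PP → NP → N. The lowest shared node is the NP.

NP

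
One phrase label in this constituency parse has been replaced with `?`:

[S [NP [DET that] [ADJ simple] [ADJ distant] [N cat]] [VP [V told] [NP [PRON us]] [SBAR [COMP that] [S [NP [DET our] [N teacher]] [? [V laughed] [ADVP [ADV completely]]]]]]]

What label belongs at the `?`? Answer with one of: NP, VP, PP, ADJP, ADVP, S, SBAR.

VP

The `?` node immediately contains: V 'laughed', ADVP. That is the internal structure of a verb phrase, so the label is VP.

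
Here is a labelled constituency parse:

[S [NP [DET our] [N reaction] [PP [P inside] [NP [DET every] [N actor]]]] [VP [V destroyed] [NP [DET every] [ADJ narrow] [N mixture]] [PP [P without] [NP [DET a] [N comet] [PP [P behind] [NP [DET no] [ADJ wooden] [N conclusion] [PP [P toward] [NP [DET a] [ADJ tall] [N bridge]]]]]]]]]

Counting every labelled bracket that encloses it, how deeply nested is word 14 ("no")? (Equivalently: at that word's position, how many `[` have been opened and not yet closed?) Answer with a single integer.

7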